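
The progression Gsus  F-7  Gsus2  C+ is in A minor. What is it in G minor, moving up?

Fsus Eb-7 Fsus2 Bb+

A minor up to G minor is a minor seventh; each chord root moves by that interval while the quality stays the same.
Gsus: root G up a minor seventh → F, giving Fsus.
F-7: root F up a minor seventh → Eb, giving Eb-7.
Gsus2: root G up a minor seventh → F, giving Fsus2.
C+: root C up a minor seventh → Bb, giving Bb+.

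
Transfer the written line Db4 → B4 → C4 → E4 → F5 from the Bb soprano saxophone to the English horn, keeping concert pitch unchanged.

Gb4 E5 F4 A4 Bb5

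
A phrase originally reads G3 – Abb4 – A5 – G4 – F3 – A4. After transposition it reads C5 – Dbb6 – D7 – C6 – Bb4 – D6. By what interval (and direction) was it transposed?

up a perfect eleventh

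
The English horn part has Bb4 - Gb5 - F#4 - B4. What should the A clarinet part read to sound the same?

First find concert pitch: the English horn sounds a perfect fifth below written, so Bb4 Gb5 F#4 B4 sounds Eb4 Cb5 B3 E4.
Then write for A clarinet: it sounds a minor third below written, so the part must be a minor third above concert.
Eb4 → Gb4
Cb5 → Ebb5
B3 → D4
E4 → G4

Gb4 Ebb5 D4 G4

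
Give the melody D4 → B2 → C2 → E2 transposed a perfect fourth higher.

D4 up a perfect fourth is G4.
B2: a fourth up reaches E, and 5 semitones makes it E3.
A perfect fourth up from C2 gives F2.
A perfect fourth up from E2 gives A2.

G4 E3 F2 A2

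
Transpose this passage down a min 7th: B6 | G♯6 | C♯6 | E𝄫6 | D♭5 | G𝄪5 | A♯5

B6 to C#6
G#6 to A#5
C#6 to D#5
Ebb6 to Fb5
Db5 to Eb4
G##5 to A##4
A#5 to B#4

C#6 A#5 D#5 Fb5 Eb4 A##4 B#4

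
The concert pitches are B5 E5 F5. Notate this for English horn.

F#6 B5 C6

The English horn sounds a perfect fifth below written, so the written part must be a perfect fifth above concert — transpose each note up.
B5 to F#6
E5 to B5
F5 to C6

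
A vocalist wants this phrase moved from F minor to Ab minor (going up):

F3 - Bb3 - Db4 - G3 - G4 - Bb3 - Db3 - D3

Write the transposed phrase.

From F up to Ab is a minor third; apply that to each pitch.
F3 gives Ab3
Bb3 gives Db4
Db4 gives Fb4
G3 gives Bb3
G4 gives Bb4
Bb3 gives Db4
Db3 gives Fb3
D3 gives F3

Ab3 Db4 Fb4 Bb3 Bb4 Db4 Fb3 F3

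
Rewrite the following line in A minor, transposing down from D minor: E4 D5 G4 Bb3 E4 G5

D minor to A minor down is a perfect fourth, so every note moves down by that interval.
E4 -> B3
D5 -> A4
G4 -> D4
Bb3 -> F3
E4 -> B3
G5 -> D5

B3 A4 D4 F3 B3 D5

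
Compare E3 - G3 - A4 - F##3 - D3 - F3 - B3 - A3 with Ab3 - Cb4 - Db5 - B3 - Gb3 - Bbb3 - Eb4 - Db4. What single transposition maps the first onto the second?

up a diminished fourth

From E3 to Ab3 is 4 letter names — a fourth of some quality.
E3 to Ab3 is 4 semitones, which makes it a diminished fourth; the second version is higher, so the direction is up.
Checking another pair — A3 → Db4 — gives the same interval.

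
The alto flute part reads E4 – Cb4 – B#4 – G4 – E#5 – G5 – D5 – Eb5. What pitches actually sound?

B3 Gb3 F##4 D4 B#4 D5 A4 Bb4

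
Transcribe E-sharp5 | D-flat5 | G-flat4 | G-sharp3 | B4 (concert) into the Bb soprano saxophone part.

F##5 Eb5 Ab4 A#3 C#5

Written C4 sounds as Bb3 on the Bb soprano saxophone, so concert pitches are written a major second up.
E#5 -> F##5
Db5 -> Eb5
Gb4 -> Ab4
G#3 -> A#3
B4 -> C#5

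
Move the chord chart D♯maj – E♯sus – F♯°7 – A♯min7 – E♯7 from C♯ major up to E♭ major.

Fmaj Gsus Ab°7 Cmin7 G7

C♯ major up to E♭ major is a diminished third; each chord root moves by that interval while the quality stays the same.
D♯maj: root D♯ up a diminished third → F, giving Fmaj.
E♯sus: root E♯ up a diminished third → G, giving Gsus.
F♯°7: root F♯ up a diminished third → Ab, giving Ab°7.
A♯min7: root A♯ up a diminished third → C, giving Cmin7.
E♯7: root E♯ up a diminished third → G, giving G7.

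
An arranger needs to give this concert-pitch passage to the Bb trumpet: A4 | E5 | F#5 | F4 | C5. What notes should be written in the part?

The Bb trumpet sounds a major second below written, so the written part must be a major second above concert — transpose each note up.
A4 becomes B4
E5 becomes F#5
F#5 becomes G#5
F4 becomes G4
C5 becomes D5

B4 F#5 G#5 G4 D5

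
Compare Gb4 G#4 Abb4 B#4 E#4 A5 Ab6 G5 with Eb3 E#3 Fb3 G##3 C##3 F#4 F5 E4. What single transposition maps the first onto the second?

From Gb4 to Eb3 is 10 letter names — a tenth of some quality.
Eb3 to Gb4 is 15 semitones, which makes it a minor tenth; the second version is lower, so the direction is down.
Checking another pair — G5 → E4 — gives the same interval.

down a minor tenth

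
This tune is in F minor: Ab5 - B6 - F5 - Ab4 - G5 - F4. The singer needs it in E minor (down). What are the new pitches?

From F down to E is a minor second; apply that to each pitch.
Ab5 gives G5
B6 gives A#6
F5 gives E5
Ab4 gives G4
G5 gives F#5
F4 gives E4

G5 A#6 E5 G4 F#5 E4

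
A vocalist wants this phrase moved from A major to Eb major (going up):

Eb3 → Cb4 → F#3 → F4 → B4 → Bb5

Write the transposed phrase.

A major to Eb major up is a diminished fifth, so every note moves up by that interval.
Eb3 -> Bbb3
Cb4 -> Gbb4
F#3 -> C4
F4 -> Cb5
B4 -> F5
Bb5 -> Fb6

Bbb3 Gbb4 C4 Cb5 F5 Fb6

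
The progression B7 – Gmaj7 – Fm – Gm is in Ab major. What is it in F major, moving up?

Ab major up to F major is a major sixth; each chord root moves by that interval while the quality stays the same.
B7: root B up a major sixth → G#, giving G#7.
Gmaj7: root G up a major sixth → E, giving Emaj7.
Fm: root F up a major sixth → D, giving Dm.
Gm: root G up a major sixth → E, giving Em.

G#7 Emaj7 Dm Em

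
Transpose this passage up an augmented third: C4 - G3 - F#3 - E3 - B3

C4 -> E#4
G3 -> B#3
F#3 -> A##3
E3 -> G##3
B3 -> D##4

E#4 B#3 A##3 G##3 D##4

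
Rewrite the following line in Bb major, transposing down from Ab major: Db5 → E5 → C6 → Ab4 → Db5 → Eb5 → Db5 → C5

From Ab down to Bb is a minor seventh; apply that to each pitch.
Db5 to Eb4
E5 to F#4
C6 to D5
Ab4 to Bb3
Db5 to Eb4
Eb5 to F4
Db5 to Eb4
C5 to D4

Eb4 F#4 D5 Bb3 Eb4 F4 Eb4 D4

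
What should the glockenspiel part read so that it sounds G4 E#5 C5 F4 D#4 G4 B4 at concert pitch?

G2 E#3 C3 F2 D#2 G2 B2

The glockenspiel sounds a perfect fifteenth above written, so the written part must be a perfect fifteenth below concert — transpose each note down.
G4 -> G2
E#5 -> E#3
C5 -> C3
F4 -> F2
D#4 -> D#2
G4 -> G2
B4 -> B2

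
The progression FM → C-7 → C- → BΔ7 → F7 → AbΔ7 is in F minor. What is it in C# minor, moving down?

C#M G#-7 G#- F##Δ7 C#7 EΔ7

F minor down to C# minor is a diminished fourth; each chord root moves by that interval while the quality stays the same.
FM: root F down a diminished fourth → C#, giving C#M.
C-7: root C down a diminished fourth → G#, giving G#-7.
C-: root C down a diminished fourth → G#, giving G#-.
BΔ7: root B down a diminished fourth → F##, giving F##Δ7.
F7: root F down a diminished fourth → C#, giving C#7.
AbΔ7: root Ab down a diminished fourth → E, giving EΔ7.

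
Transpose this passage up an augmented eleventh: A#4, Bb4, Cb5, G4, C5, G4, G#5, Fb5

D##6 E6 F6 C#6 F#6 C#6 C##7 Bb6

A#4 → D##6
Bb4 → E6
Cb5 → F6
G4 → C#6
C5 → F#6
G4 → C#6
G#5 → C##7
Fb5 → Bb6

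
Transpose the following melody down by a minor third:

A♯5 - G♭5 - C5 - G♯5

A#5 down a minor third is F##5.
Gb5 down a minor third is Eb5.
C5 down a minor third is A4.
A minor third down from G#5 gives E#5.

F##5 Eb5 A4 E#5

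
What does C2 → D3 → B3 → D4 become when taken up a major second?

D2 E3 C#4 E4

C2 -> D2
D3 -> E3
B3 -> C#4
D4 -> E4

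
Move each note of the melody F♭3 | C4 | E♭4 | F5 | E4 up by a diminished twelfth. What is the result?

Fb3 becomes Cbb5
C4 becomes Gb5
Eb4 becomes Bbb5
F5 becomes Cb7
E4 becomes Bb5

Cbb5 Gb5 Bbb5 Cb7 Bb5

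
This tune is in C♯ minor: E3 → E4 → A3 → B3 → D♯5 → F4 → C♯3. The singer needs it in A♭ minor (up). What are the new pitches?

C♯ minor to A♭ minor up is a diminished sixth, so every note moves up by that interval.
E3 to Cb4
E4 to Cb5
A3 to Fb4
B3 to Gb4
D#5 to Bb5
F4 to Dbb5
C#3 to Ab3

Cb4 Cb5 Fb4 Gb4 Bb5 Dbb5 Ab3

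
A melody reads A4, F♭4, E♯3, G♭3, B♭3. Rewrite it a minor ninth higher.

Bb5 Gbb5 F#4 Abb4 Cb5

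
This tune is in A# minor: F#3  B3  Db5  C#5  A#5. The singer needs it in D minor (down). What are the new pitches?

From A# down to D is an augmented fifth; apply that to each pitch.
F#3 to Bb2
B3 to Eb3
Db5 to Gbb4
C#5 to F4
A#5 to D5

Bb2 Eb3 Gbb4 F4 D5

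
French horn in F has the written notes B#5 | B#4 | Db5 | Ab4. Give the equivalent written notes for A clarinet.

G#5 G#4 Bbb4 Fb4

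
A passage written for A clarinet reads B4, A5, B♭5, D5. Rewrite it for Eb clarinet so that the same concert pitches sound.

E#4 D#5 E5 G#4

First find concert pitch: the A clarinet sounds a minor third below written, so B4 A5 B♭5 D5 sounds G#4 F#5 G5 B4.
Then write for Eb clarinet: it sounds a minor third above written, so the part must be a minor third below concert.
G#4 → E#4
F#5 → D#5
G5 → E5
B4 → G#4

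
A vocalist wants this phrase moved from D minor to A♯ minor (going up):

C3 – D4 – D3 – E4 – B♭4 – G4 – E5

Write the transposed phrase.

G#3 A#4 A#3 B#4 F#5 D#5 B#5

From D up to A♯ is an augmented fifth; apply that to each pitch.
C3 → G#3
D4 → A#4
D3 → A#3
E4 → B#4
Bb4 → F#5
G4 → D#5
E5 → B#5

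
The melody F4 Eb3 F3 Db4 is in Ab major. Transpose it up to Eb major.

C5 Bb3 C4 Ab4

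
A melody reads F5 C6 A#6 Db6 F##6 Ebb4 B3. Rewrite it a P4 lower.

C5 G5 E#6 Ab5 C##6 Bbb3 F#3

F5 down a perfect fourth is C5.
A perfect fourth down from C6 gives G5.
A perfect fourth down from A#6 gives E#6.
A perfect fourth down from Db6 gives Ab5.
F##6 down a perfect fourth is C##6.
Ebb4 down a perfect fourth is Bbb3.
A perfect fourth down from B3 gives F#3.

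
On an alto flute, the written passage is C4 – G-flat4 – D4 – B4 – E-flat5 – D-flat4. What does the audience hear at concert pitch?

Written C4 on the alto flute sounds as G3, a perfect fourth lower; apply that shift to every note.
C4 to G3
Gb4 to Db4
D4 to A3
B4 to F#4
Eb5 to Bb4
Db4 to Ab3

G3 Db4 A3 F#4 Bb4 Ab3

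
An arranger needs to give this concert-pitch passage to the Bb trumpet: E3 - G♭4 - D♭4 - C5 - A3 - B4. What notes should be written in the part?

The Bb trumpet sounds a major second below written, so the written part must be a major second above concert — transpose each note up.
E3 → F#3
Gb4 → Ab4
Db4 → Eb4
C5 → D5
A3 → B3
B4 → C#5

F#3 Ab4 Eb4 D5 B3 C#5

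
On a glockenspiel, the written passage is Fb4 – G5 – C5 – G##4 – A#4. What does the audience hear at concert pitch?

Fb6 G7 C7 G##6 A#6

Written C4 on the glockenspiel sounds as C6, a perfect fifteenth higher; apply that shift to every note.
Fb4 becomes Fb6
G5 becomes G7
C5 becomes C7
G##4 becomes G##6
A#4 becomes A#6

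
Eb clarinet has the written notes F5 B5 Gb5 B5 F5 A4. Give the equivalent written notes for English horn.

Eb6 A6 Fb6 A6 Eb6 G5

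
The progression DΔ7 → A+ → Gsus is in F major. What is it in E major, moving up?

C#Δ7 G#+ F#sus

F major up to E major is a major seventh; each chord root moves by that interval while the quality stays the same.
DΔ7: root D up a major seventh → C#, giving C#Δ7.
A+: root A up a major seventh → G#, giving G#+.
Gsus: root G up a major seventh → F#, giving F#sus.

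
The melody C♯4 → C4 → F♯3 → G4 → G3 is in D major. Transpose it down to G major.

D major to G major down is a perfect fifth, so every note moves down by that interval.
C#4 to F#3
C4 to F3
F#3 to B2
G4 to C4
G3 to C3

F#3 F3 B2 C4 C3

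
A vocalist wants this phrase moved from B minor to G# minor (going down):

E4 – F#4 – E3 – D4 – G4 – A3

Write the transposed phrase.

C#4 D#4 C#3 B3 E4 F#3

B minor to G# minor down is a minor third, so every note moves down by that interval.
E4 → C#4
F#4 → D#4
E3 → C#3
D4 → B3
G4 → E4
A3 → F#3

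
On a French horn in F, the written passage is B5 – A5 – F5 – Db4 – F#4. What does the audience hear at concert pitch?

The French horn in F sounds a perfect fifth below written, so transpose each written note down a perfect fifth.
B5 to E5
A5 to D5
F5 to Bb4
Db4 to Gb3
F#4 to B3

E5 D5 Bb4 Gb3 B3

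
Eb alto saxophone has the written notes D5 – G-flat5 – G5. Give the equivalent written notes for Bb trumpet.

G4 Cb5 C5

First find concert pitch: the Eb alto saxophone sounds a major sixth below written, so D5 G-flat5 G5 sounds F4 Bbb4 Bb4.
Then write for Bb trumpet: it sounds a major second below written, so the part must be a major second above concert.
F4 → G4
Bbb4 → Cb5
Bb4 → C5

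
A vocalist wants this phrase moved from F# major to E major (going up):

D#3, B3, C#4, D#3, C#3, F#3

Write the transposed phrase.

From F# up to E is a minor seventh; apply that to each pitch.
D#3 to C#4
B3 to A4
C#4 to B4
D#3 to C#4
C#3 to B3
F#3 to E4

C#4 A4 B4 C#4 B3 E4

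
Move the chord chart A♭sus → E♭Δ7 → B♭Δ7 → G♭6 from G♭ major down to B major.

C#sus G#Δ7 D#Δ7 B6

G♭ major down to B major is a diminished sixth; each chord root moves by that interval while the quality stays the same.
A♭sus: root A♭ down a diminished sixth → C#, giving C#sus.
E♭Δ7: root E♭ down a diminished sixth → G#, giving G#Δ7.
B♭Δ7: root B♭ down a diminished sixth → D#, giving D#Δ7.
G♭6: root G♭ down a diminished sixth → B, giving B6.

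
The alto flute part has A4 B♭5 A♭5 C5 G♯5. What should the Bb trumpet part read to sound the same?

First find concert pitch: the alto flute sounds a perfect fourth below written, so A4 B♭5 A♭5 C5 G♯5 sounds E4 F5 Eb5 G4 D#5.
Then write for Bb trumpet: it sounds a major second below written, so the part must be a major second above concert.
E4 → F#4
F5 → G5
Eb5 → F5
G4 → A4
D#5 → E#5

F#4 G5 F5 A4 E#5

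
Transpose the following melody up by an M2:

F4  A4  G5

G4 B4 A5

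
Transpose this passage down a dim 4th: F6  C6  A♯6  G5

C#6 G#5 E##6 D#5

F6 becomes C#6
C6 becomes G#5
A#6 becomes E##6
G5 becomes D#5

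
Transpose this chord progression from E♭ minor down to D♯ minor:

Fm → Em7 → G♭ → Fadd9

E♭ minor down to D♯ minor is a diminished second; each chord root moves by that interval while the quality stays the same.
Fm: root F down a diminished second → E#, giving E#m.
Em7: root E down a diminished second → D##, giving D##m7.
G♭: root G♭ down a diminished second → F#, giving F#.
Fadd9: root F down a diminished second → E#, giving E#add9.

E#m D##m7 F# E#add9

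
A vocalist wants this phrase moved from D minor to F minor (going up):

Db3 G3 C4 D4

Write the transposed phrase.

D minor to F minor up is a minor third, so every note moves up by that interval.
Db3 gives Fb3
G3 gives Bb3
C4 gives Eb4
D4 gives F4

Fb3 Bb3 Eb4 F4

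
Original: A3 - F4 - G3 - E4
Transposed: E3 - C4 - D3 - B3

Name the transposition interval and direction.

down a perfect fourth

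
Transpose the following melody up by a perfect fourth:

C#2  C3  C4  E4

C#2: a fourth up reaches F, and 5 semitones makes it F#2.
A perfect fourth up from C3 gives F3.
C4 up a perfect fourth is F4.
E4: a fourth up reaches A, and 5 semitones makes it A4.

F#2 F3 F4 A4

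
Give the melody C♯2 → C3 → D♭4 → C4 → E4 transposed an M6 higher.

A#2 A3 Bb4 A4 C#5

C#2 -> A#2
C3 -> A3
Db4 -> Bb4
C4 -> A4
E4 -> C#5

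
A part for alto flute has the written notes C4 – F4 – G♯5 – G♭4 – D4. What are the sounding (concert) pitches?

G3 C4 D#5 Db4 A3

The alto flute sounds a perfect fourth below written, so transpose each written note down a perfect fourth.
C4 → G3
F4 → C4
G#5 → D#5
Gb4 → Db4
D4 → A3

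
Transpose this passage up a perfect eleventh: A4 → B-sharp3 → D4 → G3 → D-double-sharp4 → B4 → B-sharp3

A4 up a perfect eleventh is D6.
B#3: an eleventh up reaches E, and 17 semitones makes it E#5.
D4: an eleventh up reaches G, and 17 semitones makes it G5.
A perfect eleventh up from G3 gives C5.
D##4: an eleventh up reaches G, and 17 semitones makes it G##5.
A perfect eleventh up from B4 gives E6.
B#3: an eleventh up reaches E, and 17 semitones makes it E#5.

D6 E#5 G5 C5 G##5 E6 E#5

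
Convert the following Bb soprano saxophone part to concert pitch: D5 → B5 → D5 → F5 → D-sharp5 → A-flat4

C5 A5 C5 Eb5 C#5 Gb4

Written C4 on the Bb soprano saxophone sounds as Bb3, a major second lower; apply that shift to every note.
D5 -> C5
B5 -> A5
D5 -> C5
F5 -> Eb5
D#5 -> C#5
Ab4 -> Gb4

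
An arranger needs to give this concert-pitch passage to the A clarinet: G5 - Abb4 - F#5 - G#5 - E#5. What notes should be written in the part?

Written C4 sounds as A3 on the A clarinet, so concert pitches are written a minor third up.
G5 gives Bb5
Abb4 gives Cbb5
F#5 gives A5
G#5 gives B5
E#5 gives G#5

Bb5 Cbb5 A5 B5 G#5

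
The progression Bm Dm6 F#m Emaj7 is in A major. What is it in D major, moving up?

Em Gm6 Bm Amaj7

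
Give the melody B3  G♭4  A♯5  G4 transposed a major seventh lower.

C3 Abb3 B4 Ab3

B3: a seventh down reaches C, and 11 semitones makes it C3.
A major seventh down from Gb4 gives Abb3.
A#5 down a major seventh is B4.
G4 down a major seventh is Ab3.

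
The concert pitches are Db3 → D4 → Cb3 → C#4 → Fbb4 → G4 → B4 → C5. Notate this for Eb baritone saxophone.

Bb4 B5 Ab4 A#5 Dbb6 E6 G#6 A6

The Eb baritone saxophone sounds a major thirteenth below written, so the written part must be a major thirteenth above concert — transpose each note up.
Db3 to Bb4
D4 to B5
Cb3 to Ab4
C#4 to A#5
Fbb4 to Dbb6
G4 to E6
B4 to G#6
C5 to A6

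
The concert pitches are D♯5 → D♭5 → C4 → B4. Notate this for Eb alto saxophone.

B#5 Bb5 A4 G#5

Written C4 sounds as Eb3 on the Eb alto saxophone, so concert pitches are written a major sixth up.
D#5 becomes B#5
Db5 becomes Bb5
C4 becomes A4
B4 becomes G#5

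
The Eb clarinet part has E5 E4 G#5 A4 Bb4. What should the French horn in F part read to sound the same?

D6 D5 F#6 G5 Ab5

First find concert pitch: the Eb clarinet sounds a minor third above written, so E5 E4 G#5 A4 Bb4 sounds G5 G4 B5 C5 Db5.
Then write for French horn in F: it sounds a perfect fifth below written, so the part must be a perfect fifth above concert.
G5 → D6
G4 → D5
B5 → F#6
C5 → G5
Db5 → Ab5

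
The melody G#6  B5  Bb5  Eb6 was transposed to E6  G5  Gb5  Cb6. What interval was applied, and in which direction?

down a major third

Take the first pair: G#6 → E6. G to E spans 3 letter names, so the interval is some kind of third.
E6 to G#6 is 4 semitones, which makes it a major third; the second version is lower, so the direction is down.
Checking another pair — Eb6 → Cb6 — gives the same interval.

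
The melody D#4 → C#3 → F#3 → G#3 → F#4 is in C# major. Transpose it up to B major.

C#5 B3 E4 F#4 E5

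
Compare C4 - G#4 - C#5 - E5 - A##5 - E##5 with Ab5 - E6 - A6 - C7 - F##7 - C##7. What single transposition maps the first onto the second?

up a minor thirteenth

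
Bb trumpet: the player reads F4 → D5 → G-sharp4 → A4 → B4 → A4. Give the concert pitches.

The Bb trumpet sounds a major second below written, so transpose each written note down a major second.
F4 to Eb4
D5 to C5
G#4 to F#4
A4 to G4
B4 to A4
A4 to G4

Eb4 C5 F#4 G4 A4 G4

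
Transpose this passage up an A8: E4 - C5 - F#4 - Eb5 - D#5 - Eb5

E#5 C#6 F##5 E6 D##6 E6

E4 up an augmented octave is E#5.
C5: an octave up reaches C, and 13 semitones makes it C#6.
An augmented octave up from F#4 gives F##5.
Eb5: an octave up reaches E, and 13 semitones makes it E6.
An augmented octave up from D#5 gives D##6.
An augmented octave up from Eb5 gives E6.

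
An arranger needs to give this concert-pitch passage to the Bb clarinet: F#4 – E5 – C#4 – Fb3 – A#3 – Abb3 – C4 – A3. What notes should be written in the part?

G#4 F#5 D#4 Gb3 B#3 Bbb3 D4 B3

Written C4 sounds as Bb3 on the Bb clarinet, so concert pitches are written a major second up.
F#4 becomes G#4
E5 becomes F#5
C#4 becomes D#4
Fb3 becomes Gb3
A#3 becomes B#3
Abb3 becomes Bbb3
C4 becomes D4
A3 becomes B3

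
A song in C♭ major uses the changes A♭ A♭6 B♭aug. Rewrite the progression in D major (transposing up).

C♭ major up to D major is an augmented second; each chord root moves by that interval while the quality stays the same.
A♭: root A♭ up an augmented second → B, giving B.
A♭6: root A♭ up an augmented second → B, giving B6.
B♭aug: root B♭ up an augmented second → C#, giving C#aug.

B B6 C#aug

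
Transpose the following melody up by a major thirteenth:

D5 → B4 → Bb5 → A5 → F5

B6 G#6 G7 F#7 D7

D5: a thirteenth up reaches B, and 21 semitones makes it B6.
B4: a thirteenth up reaches G, and 21 semitones makes it G#6.
Bb5 up a major thirteenth is G7.
A5 up a major thirteenth is F#7.
F5: a thirteenth up reaches D, and 21 semitones makes it D7.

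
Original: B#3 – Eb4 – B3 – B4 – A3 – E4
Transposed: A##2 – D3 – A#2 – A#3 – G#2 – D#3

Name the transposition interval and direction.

From B#3 to A##2 is 9 letter names — a ninth of some quality.
A##2 to B#3 is 13 semitones, which makes it a minor ninth; the second version is lower, so the direction is down.
Checking another pair — E4 → D#3 — gives the same interval.

down a minor ninth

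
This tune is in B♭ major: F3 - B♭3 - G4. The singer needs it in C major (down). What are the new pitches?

B♭ major to C major down is a minor seventh, so every note moves down by that interval.
F3 gives G2
Bb3 gives C3
G4 gives A3

G2 C3 A3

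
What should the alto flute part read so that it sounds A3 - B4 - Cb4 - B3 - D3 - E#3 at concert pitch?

D4 E5 Fb4 E4 G3 A#3

Written C4 sounds as G3 on the alto flute, so concert pitches are written a perfect fourth up.
A3 to D4
B4 to E5
Cb4 to Fb4
B3 to E4
D3 to G3
E#3 to A#3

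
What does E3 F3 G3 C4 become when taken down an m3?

C#3 D3 E3 A3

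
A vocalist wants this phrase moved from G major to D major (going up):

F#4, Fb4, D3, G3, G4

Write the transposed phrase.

From G up to D is a perfect fifth; apply that to each pitch.
F#4 to C#5
Fb4 to Cb5
D3 to A3
G3 to D4
G4 to D5

C#5 Cb5 A3 D4 D5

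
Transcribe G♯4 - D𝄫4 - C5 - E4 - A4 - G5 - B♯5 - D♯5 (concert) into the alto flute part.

C#5 Gbb4 F5 A4 D5 C6 E#6 G#5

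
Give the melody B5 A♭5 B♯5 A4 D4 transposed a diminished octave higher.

B5 becomes Bb6
Ab5 becomes Abb6
B#5 becomes B6
A4 becomes Ab5
D4 becomes Db5

Bb6 Abb6 B6 Ab5 Db5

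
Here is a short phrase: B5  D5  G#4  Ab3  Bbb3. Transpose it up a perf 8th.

B6 D6 G#5 Ab4 Bbb4

B5 gives B6
D5 gives D6
G#4 gives G#5
Ab3 gives Ab4
Bbb3 gives Bbb4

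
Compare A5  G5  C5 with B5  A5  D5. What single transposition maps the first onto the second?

From A5 to B5 is 2 letter names — a second of some quality.
A5 to B5 is 2 semitones, which makes it a major second; the second version is higher, so the direction is up.
Checking another pair — C5 → D5 — gives the same interval.

up a major second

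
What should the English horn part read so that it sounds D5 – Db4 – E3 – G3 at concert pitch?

Written C4 sounds as F3 on the English horn, so concert pitches are written a perfect fifth up.
D5 gives A5
Db4 gives Ab4
E3 gives B3
G3 gives D4

A5 Ab4 B3 D4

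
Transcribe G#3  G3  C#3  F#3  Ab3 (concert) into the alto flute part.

C#4 C4 F#3 B3 Db4

The alto flute sounds a perfect fourth below written, so the written part must be a perfect fourth above concert — transpose each note up.
G#3 gives C#4
G3 gives C4
C#3 gives F#3
F#3 gives B3
Ab3 gives Db4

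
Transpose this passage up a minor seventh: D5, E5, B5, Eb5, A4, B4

C6 D6 A6 Db6 G5 A5

D5 up a minor seventh is C6.
E5 up a minor seventh is D6.
B5: a seventh up reaches A, and 10 semitones makes it A6.
A minor seventh up from Eb5 gives Db6.
A4: a seventh up reaches G, and 10 semitones makes it G5.
A minor seventh up from B4 gives A5.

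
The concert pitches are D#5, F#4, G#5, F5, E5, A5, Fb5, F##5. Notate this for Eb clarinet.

B#4 D#4 E#5 D5 C#5 F#5 Db5 D##5

Written C4 sounds as Eb4 on the Eb clarinet, so concert pitches are written a minor third down.
D#5 -> B#4
F#4 -> D#4
G#5 -> E#5
F5 -> D5
E5 -> C#5
A5 -> F#5
Fb5 -> Db5
F##5 -> D##5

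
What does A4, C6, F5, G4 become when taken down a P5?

D4 F5 Bb4 C4

A perfect fifth down from A4 gives D4.
A perfect fifth down from C6 gives F5.
A perfect fifth down from F5 gives Bb4.
A perfect fifth down from G4 gives C4.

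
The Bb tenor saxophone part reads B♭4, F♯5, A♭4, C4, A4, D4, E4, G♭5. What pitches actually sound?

The Bb tenor saxophone sounds a major ninth below written, so transpose each written note down a major ninth.
Bb4 -> Ab3
F#5 -> E4
Ab4 -> Gb3
C4 -> Bb2
A4 -> G3
D4 -> C3
E4 -> D3
Gb5 -> Fb4

Ab3 E4 Gb3 Bb2 G3 C3 D3 Fb4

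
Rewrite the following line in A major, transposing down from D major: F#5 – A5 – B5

C#5 E5 F#5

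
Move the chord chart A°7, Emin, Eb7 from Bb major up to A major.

G#°7 D#min D7

Bb major up to A major is a major seventh; each chord root moves by that interval while the quality stays the same.
A°7: root A up a major seventh → G#, giving G#°7.
Emin: root E up a major seventh → D#, giving D#min.
Eb7: root Eb up a major seventh → D, giving D7.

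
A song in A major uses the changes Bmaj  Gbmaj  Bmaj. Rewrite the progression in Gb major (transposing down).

A major down to Gb major is an augmented second; each chord root moves by that interval while the quality stays the same.
Bmaj: root B down an augmented second → Ab, giving Abmaj.
Gbmaj: root Gb down an augmented second → Fbb, giving Fbbmaj.
Bmaj: root B down an augmented second → Ab, giving Abmaj.

Abmaj Fbbmaj Abmaj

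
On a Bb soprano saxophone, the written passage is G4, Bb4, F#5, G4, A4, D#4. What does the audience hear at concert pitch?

F4 Ab4 E5 F4 G4 C#4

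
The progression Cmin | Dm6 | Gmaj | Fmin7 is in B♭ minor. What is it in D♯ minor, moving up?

E#min F##m6 B#maj A#min7

B♭ minor up to D♯ minor is an augmented third; each chord root moves by that interval while the quality stays the same.
Cmin: root C up an augmented third → E#, giving E#min.
Dm6: root D up an augmented third → F##, giving F##m6.
Gmaj: root G up an augmented third → B#, giving B#maj.
Fmin7: root F up an augmented third → A#, giving A#min7.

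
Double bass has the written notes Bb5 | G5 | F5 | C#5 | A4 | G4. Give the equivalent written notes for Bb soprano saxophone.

First find concert pitch: the double bass sounds a perfect octave below written, so Bb5 G5 F5 C#5 A4 G4 sounds Bb4 G4 F4 C#4 A3 G3.
Then write for Bb soprano saxophone: it sounds a major second below written, so the part must be a major second above concert.
Bb4 → C5
G4 → A4
F4 → G4
C#4 → D#4
A3 → B3
G3 → A3

C5 A4 G4 D#4 B3 A3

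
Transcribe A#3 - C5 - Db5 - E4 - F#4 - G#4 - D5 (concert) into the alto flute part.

D#4 F5 Gb5 A4 B4 C#5 G5

The alto flute sounds a perfect fourth below written, so the written part must be a perfect fourth above concert — transpose each note up.
A#3 → D#4
C5 → F5
Db5 → Gb5
E4 → A4
F#4 → B4
G#4 → C#5
D5 → G5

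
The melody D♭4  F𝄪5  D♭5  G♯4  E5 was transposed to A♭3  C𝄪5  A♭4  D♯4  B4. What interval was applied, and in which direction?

down a perfect fourth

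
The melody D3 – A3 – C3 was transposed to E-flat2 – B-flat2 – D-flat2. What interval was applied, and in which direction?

down a major seventh

From D3 to Eb2 is 7 letter names — a seventh of some quality.
Eb2 to D3 is 11 semitones, which makes it a major seventh; the second version is lower, so the direction is down.
Checking another pair — C3 → Db2 — gives the same interval.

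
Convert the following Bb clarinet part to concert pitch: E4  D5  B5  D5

D4 C5 A5 C5

The Bb clarinet sounds a major second below written, so transpose each written note down a major second.
E4 becomes D4
D5 becomes C5
B5 becomes A5
D5 becomes C5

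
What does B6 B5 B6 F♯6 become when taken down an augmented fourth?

F6 F5 F6 C6

An augmented fourth down from B6 gives F6.
B5: a fourth down reaches F, and 6 semitones makes it F5.
B6 down an augmented fourth is F6.
F#6 down an augmented fourth is C6.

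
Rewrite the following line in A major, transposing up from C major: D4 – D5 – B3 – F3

B4 B5 G#4 D4

C major to A major up is a major sixth, so every note moves up by that interval.
D4 becomes B4
D5 becomes B5
B3 becomes G#4
F3 becomes D4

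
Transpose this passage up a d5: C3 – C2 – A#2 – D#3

C3: a fifth up reaches G, and 6 semitones makes it Gb3.
C2 up a diminished fifth is Gb2.
A diminished fifth up from A#2 gives E3.
A diminished fifth up from D#3 gives A3.

Gb3 Gb2 E3 A3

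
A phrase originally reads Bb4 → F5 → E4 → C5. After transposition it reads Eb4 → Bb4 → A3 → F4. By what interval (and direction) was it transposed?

down a perfect fifth

Take the first pair: Bb4 → Eb4. B to E spans 5 letter names, so the interval is some kind of fifth.
Eb4 to Bb4 is 7 semitones, which makes it a perfect fifth; the second version is lower, so the direction is down.
Checking another pair — C5 → F4 — gives the same interval.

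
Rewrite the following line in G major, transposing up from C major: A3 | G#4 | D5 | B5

E4 D#5 A5 F#6

C major to G major up is a perfect fifth, so every note moves up by that interval.
A3 → E4
G#4 → D#5
D5 → A5
B5 → F#6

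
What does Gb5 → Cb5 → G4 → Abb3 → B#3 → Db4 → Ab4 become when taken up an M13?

Gb5: a thirteenth up reaches E, and 21 semitones makes it Eb7.
Cb5 up a major thirteenth is Ab6.
G4 up a major thirteenth is E6.
A major thirteenth up from Abb3 gives Fb5.
B#3 up a major thirteenth is G##5.
A major thirteenth up from Db4 gives Bb5.
Ab4 up a major thirteenth is F6.

Eb7 Ab6 E6 Fb5 G##5 Bb5 F6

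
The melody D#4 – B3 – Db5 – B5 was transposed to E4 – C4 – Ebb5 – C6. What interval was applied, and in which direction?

up a minor second

Take the first pair: D#4 → E4. D to E spans 2 letter names, so the interval is some kind of second.
D#4 to E4 is 1 semitone, which makes it a minor second; the second version is higher, so the direction is up.
Checking another pair — B5 → C6 — gives the same interval.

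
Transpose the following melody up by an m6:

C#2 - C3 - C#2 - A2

C#2 -> A2
C3 -> Ab3
C#2 -> A2
A2 -> F3

A2 Ab3 A2 F3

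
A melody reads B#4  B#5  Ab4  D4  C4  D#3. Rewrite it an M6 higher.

B#4 to G##5
B#5 to G##6
Ab4 to F5
D4 to B4
C4 to A4
D#3 to B#3

G##5 G##6 F5 B4 A4 B#3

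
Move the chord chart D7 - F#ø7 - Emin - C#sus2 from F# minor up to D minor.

Bb7 Dø7 Cmin Asus2

F# minor up to D minor is a minor sixth; each chord root moves by that interval while the quality stays the same.
D7: root D up a minor sixth → Bb, giving Bb7.
F#ø7: root F# up a minor sixth → D, giving Dø7.
Emin: root E up a minor sixth → C, giving Cmin.
C#sus2: root C# up a minor sixth → A, giving Asus2.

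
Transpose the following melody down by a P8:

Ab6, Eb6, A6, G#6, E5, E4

Ab5 Eb5 A5 G#5 E4 E3

Ab6 → Ab5
Eb6 → Eb5
A6 → A5
G#6 → G#5
E5 → E4
E4 → E3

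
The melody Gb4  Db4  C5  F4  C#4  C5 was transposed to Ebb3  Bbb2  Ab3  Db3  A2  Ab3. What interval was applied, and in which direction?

From Gb4 to Ebb3 is 10 letter names — a tenth of some quality.
Ebb3 to Gb4 is 16 semitones, which makes it a major tenth; the second version is lower, so the direction is down.
Checking another pair — C5 → Ab3 — gives the same interval.

down a major tenth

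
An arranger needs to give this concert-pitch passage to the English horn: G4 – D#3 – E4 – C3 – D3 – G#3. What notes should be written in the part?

D5 A#3 B4 G3 A3 D#4

Written C4 sounds as F3 on the English horn, so concert pitches are written a perfect fifth up.
G4 to D5
D#3 to A#3
E4 to B4
C3 to G3
D3 to A3
G#3 to D#4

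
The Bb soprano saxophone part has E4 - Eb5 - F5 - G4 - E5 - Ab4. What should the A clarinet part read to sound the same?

F4 Fb5 Gb5 Ab4 F5 Bbb4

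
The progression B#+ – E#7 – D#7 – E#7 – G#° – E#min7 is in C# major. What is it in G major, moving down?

F#+ B7 A7 B7 D° Bmin7

C# major down to G major is an augmented fourth; each chord root moves by that interval while the quality stays the same.
B#+: root B# down an augmented fourth → F#, giving F#+.
E#7: root E# down an augmented fourth → B, giving B7.
D#7: root D# down an augmented fourth → A, giving A7.
E#7: root E# down an augmented fourth → B, giving B7.
G#°: root G# down an augmented fourth → D, giving D°.
E#min7: root E# down an augmented fourth → B, giving Bmin7.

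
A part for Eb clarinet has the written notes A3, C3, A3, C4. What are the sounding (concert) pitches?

C4 Eb3 C4 Eb4

The Eb clarinet sounds a minor third above written, so transpose each written note up a minor third.
A3 becomes C4
C3 becomes Eb3
A3 becomes C4
C4 becomes Eb4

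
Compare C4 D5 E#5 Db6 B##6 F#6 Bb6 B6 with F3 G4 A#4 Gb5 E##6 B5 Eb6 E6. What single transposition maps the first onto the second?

down a perfect fifth

From C4 to F3 is 5 letter names — a fifth of some quality.
F3 to C4 is 7 semitones, which makes it a perfect fifth; the second version is lower, so the direction is down.
Checking another pair — B6 → E6 — gives the same interval.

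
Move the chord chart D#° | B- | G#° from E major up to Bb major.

A° F- D°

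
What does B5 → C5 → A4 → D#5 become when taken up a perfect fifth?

F#6 G5 E5 A#5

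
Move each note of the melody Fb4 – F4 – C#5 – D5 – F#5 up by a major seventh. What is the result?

Eb5 E5 B#5 C#6 E#6

Fb4 to Eb5
F4 to E5
C#5 to B#5
D5 to C#6
F#5 to E#6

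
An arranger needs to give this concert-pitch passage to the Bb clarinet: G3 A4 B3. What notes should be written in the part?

Written C4 sounds as Bb3 on the Bb clarinet, so concert pitches are written a major second up.
G3 gives A3
A4 gives B4
B3 gives C#4

A3 B4 C#4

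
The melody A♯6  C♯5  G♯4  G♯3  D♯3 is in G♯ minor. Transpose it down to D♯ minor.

From G♯ down to D♯ is a perfect fourth; apply that to each pitch.
A#6 → E#6
C#5 → G#4
G#4 → D#4
G#3 → D#3
D#3 → A#2

E#6 G#4 D#4 D#3 A#2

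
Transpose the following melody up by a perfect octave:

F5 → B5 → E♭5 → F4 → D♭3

F5 becomes F6
B5 becomes B6
Eb5 becomes Eb6
F4 becomes F5
Db3 becomes Db4

F6 B6 Eb6 F5 Db4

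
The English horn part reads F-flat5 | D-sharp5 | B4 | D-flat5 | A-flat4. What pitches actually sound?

Written C4 on the English horn sounds as F3, a perfect fifth lower; apply that shift to every note.
Fb5 becomes Bbb4
D#5 becomes G#4
B4 becomes E4
Db5 becomes Gb4
Ab4 becomes Db4

Bbb4 G#4 E4 Gb4 Db4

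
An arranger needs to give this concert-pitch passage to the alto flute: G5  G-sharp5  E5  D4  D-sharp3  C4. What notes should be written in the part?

C6 C#6 A5 G4 G#3 F4

The alto flute sounds a perfect fourth below written, so the written part must be a perfect fourth above concert — transpose each note up.
G5 → C6
G#5 → C#6
E5 → A5
D4 → G4
D#3 → G#3
C4 → F4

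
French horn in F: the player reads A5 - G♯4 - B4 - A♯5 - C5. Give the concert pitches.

Written C4 on the French horn in F sounds as F3, a perfect fifth lower; apply that shift to every note.
A5 → D5
G#4 → C#4
B4 → E4
A#5 → D#5
C5 → F4

D5 C#4 E4 D#5 F4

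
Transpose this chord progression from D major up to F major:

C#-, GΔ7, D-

E- BbΔ7 F-

D major up to F major is a minor third; each chord root moves by that interval while the quality stays the same.
C#-: root C# up a minor third → E, giving E-.
GΔ7: root G up a minor third → Bb, giving BbΔ7.
D-: root D up a minor third → F, giving F-.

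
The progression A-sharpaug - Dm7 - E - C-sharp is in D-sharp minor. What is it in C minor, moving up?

D-sharp minor up to C minor is a diminished seventh; each chord root moves by that interval while the quality stays the same.
A-sharpaug: root A-sharp up a diminished seventh → G, giving Gaug.
Dm7: root D up a diminished seventh → Cb, giving Cbm7.
E: root E up a diminished seventh → Db, giving Db.
C-sharp: root C-sharp up a diminished seventh → Bb, giving Bb.

Gaug Cbm7 Db Bb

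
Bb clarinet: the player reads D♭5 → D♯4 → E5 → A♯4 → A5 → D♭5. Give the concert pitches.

Written C4 on the Bb clarinet sounds as Bb3, a major second lower; apply that shift to every note.
Db5 to Cb5
D#4 to C#4
E5 to D5
A#4 to G#4
A5 to G5
Db5 to Cb5

Cb5 C#4 D5 G#4 G5 Cb5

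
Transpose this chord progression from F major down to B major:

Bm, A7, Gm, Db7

E#m D#7 C#m G7

F major down to B major is a diminished fifth; each chord root moves by that interval while the quality stays the same.
Bm: root B down a diminished fifth → E#, giving E#m.
A7: root A down a diminished fifth → D#, giving D#7.
Gm: root G down a diminished fifth → C#, giving C#m.
Db7: root Db down a diminished fifth → G, giving G7.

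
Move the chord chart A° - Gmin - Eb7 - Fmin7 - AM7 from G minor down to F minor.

G° Fmin Db7 Ebmin7 GM7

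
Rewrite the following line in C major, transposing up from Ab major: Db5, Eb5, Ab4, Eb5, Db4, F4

F5 G5 C5 G5 F4 A4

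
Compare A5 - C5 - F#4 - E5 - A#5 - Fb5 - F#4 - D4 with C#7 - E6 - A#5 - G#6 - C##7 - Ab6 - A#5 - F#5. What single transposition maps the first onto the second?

Take the first pair: A5 → C#7. A to C spans 10 letter names, so the interval is some kind of tenth.
A5 to C#7 is 16 semitones, which makes it a major tenth; the second version is higher, so the direction is up.
Checking another pair — D4 → F#5 — gives the same interval.

up a major tenth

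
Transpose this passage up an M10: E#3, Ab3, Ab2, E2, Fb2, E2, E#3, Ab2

G##4 C5 C4 G#3 Ab3 G#3 G##4 C4

A major tenth up from E#3 gives G##4.
Ab3 up a major tenth is C5.
A major tenth up from Ab2 gives C4.
E2: a tenth up reaches G, and 16 semitones makes it G#3.
Fb2: a tenth up reaches A, and 16 semitones makes it Ab3.
E2 up a major tenth is G#3.
A major tenth up from E#3 gives G##4.
A major tenth up from Ab2 gives C4.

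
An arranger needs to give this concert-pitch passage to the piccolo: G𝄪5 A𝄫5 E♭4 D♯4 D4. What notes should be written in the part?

G##4 Abb4 Eb3 D#3 D3

The piccolo sounds a perfect octave above written, so the written part must be a perfect octave below concert — transpose each note down.
G##5 gives G##4
Abb5 gives Abb4
Eb4 gives Eb3
D#4 gives D#3
D4 gives D3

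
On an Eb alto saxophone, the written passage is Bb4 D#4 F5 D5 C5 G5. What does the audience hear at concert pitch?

Written C4 on the Eb alto saxophone sounds as Eb3, a major sixth lower; apply that shift to every note.
Bb4 → Db4
D#4 → F#3
F5 → Ab4
D5 → F4
C5 → Eb4
G5 → Bb4

Db4 F#3 Ab4 F4 Eb4 Bb4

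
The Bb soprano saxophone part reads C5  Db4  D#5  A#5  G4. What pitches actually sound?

Written C4 on the Bb soprano saxophone sounds as Bb3, a major second lower; apply that shift to every note.
C5 to Bb4
Db4 to Cb4
D#5 to C#5
A#5 to G#5
G4 to F4

Bb4 Cb4 C#5 G#5 F4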